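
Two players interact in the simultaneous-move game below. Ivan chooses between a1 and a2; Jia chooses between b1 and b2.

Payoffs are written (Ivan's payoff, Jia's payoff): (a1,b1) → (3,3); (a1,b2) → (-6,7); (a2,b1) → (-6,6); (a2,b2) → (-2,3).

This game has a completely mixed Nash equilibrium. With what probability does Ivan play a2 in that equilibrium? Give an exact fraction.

4/7

Let r be the probability that Ivan plays a1. In a completely mixed equilibrium, Jia must be indifferent between b1 and b2.
Jia's expected payoff from b1 is 3r + 6(1−r); from b2 it is 7r + 3(1−r).
Setting these equal: −3r + 6 = 4r + 3, so r = 3/7.
Therefore Ivan plays a2 with probability 1 − 3/7 = 4/7.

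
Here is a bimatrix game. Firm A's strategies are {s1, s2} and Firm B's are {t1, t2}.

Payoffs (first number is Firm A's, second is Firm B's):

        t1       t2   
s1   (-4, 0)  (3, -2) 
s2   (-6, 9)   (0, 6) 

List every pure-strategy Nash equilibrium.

(s1, t1)

(s1, t1): Firm A gets -4 ≥ -6 from s2, and Firm B gets 0 ≥ -2 from t2 — Nash equilibrium.
(s1, t2): Firm B prefers t1 (0 > -2) — not an equilibrium.
(s2, t1): Firm A prefers s1 (-4 > -6) — not an equilibrium.
(s2, t2): Firm A prefers s1 (3 > 0); Firm B prefers t1 (9 > 6) — not an equilibrium.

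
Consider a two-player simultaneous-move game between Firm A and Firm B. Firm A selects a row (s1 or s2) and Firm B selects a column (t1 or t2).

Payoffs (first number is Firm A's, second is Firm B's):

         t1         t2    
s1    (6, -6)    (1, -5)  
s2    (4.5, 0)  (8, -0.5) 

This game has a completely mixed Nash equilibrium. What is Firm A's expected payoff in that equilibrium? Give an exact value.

First find q, the probability Firm B plays t1, from Firm A's indifference between s1 and s2: 6q + (1−q) = 4.5q + 8(1−q), giving q = 14/17.
Since Firm A is indifferent in equilibrium, Firm A's expected payoff equals the payoff from either row against (14/17, 3/17). Using s1: 6(14/17) + (3/17) = 87/17.

87/17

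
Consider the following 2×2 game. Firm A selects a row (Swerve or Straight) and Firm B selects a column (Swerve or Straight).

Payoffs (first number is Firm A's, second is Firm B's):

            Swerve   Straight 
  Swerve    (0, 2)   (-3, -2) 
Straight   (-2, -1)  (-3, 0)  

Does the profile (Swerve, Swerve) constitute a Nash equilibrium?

At (Swerve, Swerve), Firm A earns 0; switching to Straight would give -2, so Firm A has no profitable deviation.
Firm B earns 2; switching to Straight would give -2, so Firm B has no profitable deviation.
Neither player can gain by a unilateral deviation, so this profile is a Nash equilibrium.

Yes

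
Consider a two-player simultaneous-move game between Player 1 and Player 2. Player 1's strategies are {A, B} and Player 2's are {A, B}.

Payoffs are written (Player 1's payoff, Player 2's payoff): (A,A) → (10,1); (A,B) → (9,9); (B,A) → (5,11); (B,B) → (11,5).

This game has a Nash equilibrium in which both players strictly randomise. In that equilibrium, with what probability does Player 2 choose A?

Let y be the probability that Player 2 plays A. In a completely mixed equilibrium, Player 1 must be indifferent between A and B.
Player 1's expected payoff from A is 10y + 9(1−y); from B it is 5y + 11(1−y).
Setting these equal: y + 9 = −6y + 11, so y = 2/7.

2/7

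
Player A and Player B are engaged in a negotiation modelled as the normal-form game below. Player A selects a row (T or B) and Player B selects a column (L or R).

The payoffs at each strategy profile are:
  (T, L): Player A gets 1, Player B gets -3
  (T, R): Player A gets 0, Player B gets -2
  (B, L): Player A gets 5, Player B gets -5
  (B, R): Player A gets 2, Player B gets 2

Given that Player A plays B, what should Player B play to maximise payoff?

Against B, Player B earns -5 from L and 2 from R.
So R is the best response.

R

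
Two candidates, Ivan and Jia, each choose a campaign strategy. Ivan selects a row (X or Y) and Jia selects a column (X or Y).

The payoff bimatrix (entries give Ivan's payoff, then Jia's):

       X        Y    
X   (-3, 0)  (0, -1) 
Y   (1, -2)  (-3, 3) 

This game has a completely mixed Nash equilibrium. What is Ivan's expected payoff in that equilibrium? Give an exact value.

-9/7

First find y, the probability Jia plays X, from Ivan's indifference between X and Y: −3y = y − 3(1−y), giving y = 3/7.
Since Ivan is indifferent in equilibrium, Ivan's expected payoff equals the payoff from either row against (3/7, 4/7). Using X: −3(3/7) = -9/7.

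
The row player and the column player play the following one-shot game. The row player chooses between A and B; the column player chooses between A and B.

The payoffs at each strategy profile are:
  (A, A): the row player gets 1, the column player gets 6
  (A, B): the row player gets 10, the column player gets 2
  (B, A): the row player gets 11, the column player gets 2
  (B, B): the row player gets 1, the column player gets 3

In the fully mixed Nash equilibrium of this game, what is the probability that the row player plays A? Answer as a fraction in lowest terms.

Let p be the probability that the row player plays A. In a completely mixed equilibrium, the column player must be indifferent between A and B.
The column player's expected payoff from A is 6p + 2(1−p); from B it is 2p + 3(1−p).
Setting these equal: 4p + 2 = −p + 3, so p = 1/5.

1/5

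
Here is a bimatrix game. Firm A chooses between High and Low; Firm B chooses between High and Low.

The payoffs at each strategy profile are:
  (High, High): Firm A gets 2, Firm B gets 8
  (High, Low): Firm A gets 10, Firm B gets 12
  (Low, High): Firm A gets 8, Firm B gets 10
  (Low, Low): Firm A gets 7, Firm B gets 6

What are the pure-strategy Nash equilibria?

(High, Low) and (Low, High)

(High, High): Firm A prefers Low (8 > 2); Firm B prefers Low (12 > 8) — not an equilibrium.
(High, Low): Firm A gets 10 ≥ 7 from Low, and Firm B gets 12 ≥ 8 from High — Nash equilibrium.
(Low, High): Firm A gets 8 ≥ 2 from High, and Firm B gets 10 ≥ 6 from Low — Nash equilibrium.
(Low, Low): Firm A prefers High (10 > 7); Firm B prefers High (10 > 6) — not an equilibrium.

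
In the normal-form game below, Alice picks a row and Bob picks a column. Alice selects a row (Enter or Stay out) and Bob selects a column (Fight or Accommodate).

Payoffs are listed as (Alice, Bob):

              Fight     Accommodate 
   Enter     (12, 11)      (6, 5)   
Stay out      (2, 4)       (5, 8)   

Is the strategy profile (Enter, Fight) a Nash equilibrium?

At (Enter, Fight), Alice earns 12; switching to Stay out would give 2, so Alice has no profitable deviation.
Bob earns 11; switching to Accommodate would give 5, so Bob has no profitable deviation.
Neither player can gain by a unilateral deviation, so this profile is a Nash equilibrium.

Yes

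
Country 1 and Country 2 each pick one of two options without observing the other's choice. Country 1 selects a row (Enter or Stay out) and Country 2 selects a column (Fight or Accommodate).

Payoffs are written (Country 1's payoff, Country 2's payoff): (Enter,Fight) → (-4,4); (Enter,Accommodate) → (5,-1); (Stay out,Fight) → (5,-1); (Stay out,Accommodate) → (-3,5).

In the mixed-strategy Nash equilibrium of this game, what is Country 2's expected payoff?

First find x, the probability Country 1 plays Enter, from Country 2's indifference between Fight and Accommodate: 4x − (1−x) = −x + 5(1−x), giving x = 6/11.
Since Country 2 is indifferent in equilibrium, Country 2's expected payoff equals the payoff from either column against (6/11, 5/11). Using Fight: 4(6/11) − (5/11) = 19/11.

19/11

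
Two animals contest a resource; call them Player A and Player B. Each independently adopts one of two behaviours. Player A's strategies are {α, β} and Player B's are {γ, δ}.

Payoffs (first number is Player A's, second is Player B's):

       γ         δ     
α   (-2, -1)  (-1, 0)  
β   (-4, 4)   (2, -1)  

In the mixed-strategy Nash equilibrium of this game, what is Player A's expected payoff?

First find q, the probability Player B plays γ, from Player A's indifference between α and β: −2q − (1−q) = −4q + 2(1−q), giving q = 3/5.
Since Player A is indifferent in equilibrium, Player A's expected payoff equals the payoff from either row against (3/5, 2/5). Using α: −2(3/5) − (2/5) = -8/5.

-8/5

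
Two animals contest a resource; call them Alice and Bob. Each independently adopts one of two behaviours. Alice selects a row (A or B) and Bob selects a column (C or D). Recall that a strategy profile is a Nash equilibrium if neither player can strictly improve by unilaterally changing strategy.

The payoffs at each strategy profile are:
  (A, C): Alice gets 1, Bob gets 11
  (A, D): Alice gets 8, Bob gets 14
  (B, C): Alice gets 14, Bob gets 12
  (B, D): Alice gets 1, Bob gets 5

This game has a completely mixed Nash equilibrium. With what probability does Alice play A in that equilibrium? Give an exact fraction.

7/10

Let p be the probability that Alice plays A. In a completely mixed equilibrium, Bob must be indifferent between C and D.
Bob's expected payoff from C is 11p + 12(1−p); from D it is 14p + 5(1−p).
Setting these equal: −p + 12 = 9p + 5, so p = 7/10.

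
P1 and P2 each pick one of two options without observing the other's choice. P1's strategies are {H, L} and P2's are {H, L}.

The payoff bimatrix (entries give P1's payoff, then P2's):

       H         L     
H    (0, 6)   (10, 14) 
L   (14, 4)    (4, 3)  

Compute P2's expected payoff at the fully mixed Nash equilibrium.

First find p, the probability P1 plays H, from P2's indifference between H and L: 6p + 4(1−p) = 14p + 3(1−p), giving p = 1/9.
Since P2 is indifferent in equilibrium, P2's expected payoff equals the payoff from either column against (1/9, 8/9). Using H: 6(1/9) + 4(8/9) = 38/9.

38/9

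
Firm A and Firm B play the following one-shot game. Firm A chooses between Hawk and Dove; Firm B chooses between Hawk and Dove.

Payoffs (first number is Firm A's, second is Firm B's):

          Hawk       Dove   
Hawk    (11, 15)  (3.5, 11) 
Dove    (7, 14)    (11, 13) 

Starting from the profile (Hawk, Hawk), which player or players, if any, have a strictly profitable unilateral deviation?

Neither

Firm A at (Hawk, Hawk) earns 11; deviating to Dove yields 7 — not better.
Firm B earns 15; deviating to Dove yields 11 — not better.
Neither player can strictly improve; the profile is a Nash equilibrium.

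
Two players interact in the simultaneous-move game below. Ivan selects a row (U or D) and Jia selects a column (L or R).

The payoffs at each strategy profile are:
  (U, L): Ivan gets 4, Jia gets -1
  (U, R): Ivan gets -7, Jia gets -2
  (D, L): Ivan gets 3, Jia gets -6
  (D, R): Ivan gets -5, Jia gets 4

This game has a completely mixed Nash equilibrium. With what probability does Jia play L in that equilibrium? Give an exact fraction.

Let q be the probability that Jia plays L. In a completely mixed equilibrium, Ivan must be indifferent between U and D.
Ivan's expected payoff from U is 4q − 7(1−q); from D it is 3q − 5(1−q).
Setting these equal: 11q − 7 = 8q − 5, so q = 2/3.

2/3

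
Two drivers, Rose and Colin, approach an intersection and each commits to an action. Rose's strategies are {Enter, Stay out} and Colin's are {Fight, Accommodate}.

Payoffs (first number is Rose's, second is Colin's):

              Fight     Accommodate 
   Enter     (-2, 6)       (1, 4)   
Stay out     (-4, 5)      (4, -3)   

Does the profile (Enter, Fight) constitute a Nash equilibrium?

At (Enter, Fight), Rose earns -2; switching to Stay out would give -4, so Rose has no profitable deviation.
Colin earns 6; switching to Accommodate would give 4, so Colin has no profitable deviation.
Neither player can gain by a unilateral deviation, so this profile is a Nash equilibrium.

Yes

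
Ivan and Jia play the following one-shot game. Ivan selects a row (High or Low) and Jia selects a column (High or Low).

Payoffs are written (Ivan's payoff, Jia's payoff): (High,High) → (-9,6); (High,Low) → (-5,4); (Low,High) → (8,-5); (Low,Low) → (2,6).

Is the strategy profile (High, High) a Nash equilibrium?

No

At (High, High), Ivan earns -9; switching to Low would give 8, so Ivan would deviate.
Jia earns 6; switching to Low would give 4, so Jia has no profitable deviation.
Since at least one player can profitably deviate, this is not a Nash equilibrium.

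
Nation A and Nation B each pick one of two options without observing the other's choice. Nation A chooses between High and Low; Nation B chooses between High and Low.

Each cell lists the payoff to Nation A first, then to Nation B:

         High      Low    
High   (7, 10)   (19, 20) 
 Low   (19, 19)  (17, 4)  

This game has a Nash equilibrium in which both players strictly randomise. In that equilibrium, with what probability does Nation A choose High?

Let p be the probability that Nation A plays High. In a completely mixed equilibrium, Nation B must be indifferent between High and Low.
Nation B's expected payoff from High is 10p + 19(1−p); from Low it is 20p + 4(1−p).
Setting these equal: −9p + 19 = 16p + 4, so p = 3/5.

3/5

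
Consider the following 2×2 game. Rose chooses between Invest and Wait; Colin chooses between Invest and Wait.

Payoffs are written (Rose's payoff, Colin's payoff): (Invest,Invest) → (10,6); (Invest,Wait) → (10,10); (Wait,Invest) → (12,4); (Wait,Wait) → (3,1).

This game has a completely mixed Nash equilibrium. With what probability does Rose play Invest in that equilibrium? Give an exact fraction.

3/7

Let p be the probability that Rose plays Invest. In a completely mixed equilibrium, Colin must be indifferent between Invest and Wait.
Colin's expected payoff from Invest is 6p + 4(1−p); from Wait it is 10p + (1−p).
Setting these equal: 2p + 4 = 9p + 1, so p = 3/7.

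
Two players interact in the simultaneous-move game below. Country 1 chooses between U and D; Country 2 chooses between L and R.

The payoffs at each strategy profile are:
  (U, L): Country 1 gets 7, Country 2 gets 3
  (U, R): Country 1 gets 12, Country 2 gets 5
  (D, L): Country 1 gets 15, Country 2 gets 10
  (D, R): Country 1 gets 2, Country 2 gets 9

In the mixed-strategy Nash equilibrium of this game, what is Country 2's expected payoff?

First find p, the probability Country 1 plays U, from Country 2's indifference between L and R: 3p + 10(1−p) = 5p + 9(1−p), giving p = 1/3.
Since Country 2 is indifferent in equilibrium, Country 2's expected payoff equals the payoff from either column against (1/3, 2/3). Using L: 3(1/3) + 10(2/3) = 23/3.

23/3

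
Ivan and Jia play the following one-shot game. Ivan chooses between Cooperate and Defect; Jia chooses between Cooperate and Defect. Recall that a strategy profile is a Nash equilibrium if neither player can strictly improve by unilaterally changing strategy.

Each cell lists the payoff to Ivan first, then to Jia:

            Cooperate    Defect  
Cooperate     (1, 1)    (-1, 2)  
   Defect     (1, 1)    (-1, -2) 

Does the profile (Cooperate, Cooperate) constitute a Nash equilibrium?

At (Cooperate, Cooperate), Ivan earns 1; switching to Defect would give 1, so Ivan has no profitable deviation.
Jia earns 1; switching to Defect would give 2, so Jia would deviate.
Since at least one player can profitably deviate, this is not a Nash equilibrium.

No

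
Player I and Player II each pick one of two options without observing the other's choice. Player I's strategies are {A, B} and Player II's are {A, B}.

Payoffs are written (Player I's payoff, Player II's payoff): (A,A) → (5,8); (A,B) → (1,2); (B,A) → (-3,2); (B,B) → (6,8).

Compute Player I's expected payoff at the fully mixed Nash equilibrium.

33/13

First find y, the probability Player II plays A, from Player I's indifference between A and B: 5y + (1−y) = −3y + 6(1−y), giving y = 5/13.
Since Player I is indifferent in equilibrium, Player I's expected payoff equals the payoff from either row against (5/13, 8/13). Using A: 5(5/13) + (8/13) = 33/13.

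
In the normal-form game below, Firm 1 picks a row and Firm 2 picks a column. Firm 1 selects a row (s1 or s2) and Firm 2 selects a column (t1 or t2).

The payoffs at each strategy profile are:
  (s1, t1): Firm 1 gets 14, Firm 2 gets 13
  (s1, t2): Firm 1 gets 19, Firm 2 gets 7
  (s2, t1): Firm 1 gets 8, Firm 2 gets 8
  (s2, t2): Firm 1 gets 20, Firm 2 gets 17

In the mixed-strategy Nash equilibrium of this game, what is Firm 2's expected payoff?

11

First find p, the probability Firm 1 plays s1, from Firm 2's indifference between t1 and t2: 13p + 8(1−p) = 7p + 17(1−p), giving p = 3/5.
Since Firm 2 is indifferent in equilibrium, Firm 2's expected payoff equals the payoff from either column against (3/5, 2/5). Using t1: 13(3/5) + 8(2/5) = 11.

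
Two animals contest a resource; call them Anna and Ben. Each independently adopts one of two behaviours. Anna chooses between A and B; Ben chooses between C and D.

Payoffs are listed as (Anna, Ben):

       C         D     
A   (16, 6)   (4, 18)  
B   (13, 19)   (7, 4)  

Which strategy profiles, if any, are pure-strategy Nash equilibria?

(A, C): Ben prefers D (18 > 6) — not an equilibrium.
(A, D): Anna prefers B (7 > 4) — not an equilibrium.
(B, C): Anna prefers A (16 > 13) — not an equilibrium.
(B, D): Ben prefers C (19 > 4) — not an equilibrium.

none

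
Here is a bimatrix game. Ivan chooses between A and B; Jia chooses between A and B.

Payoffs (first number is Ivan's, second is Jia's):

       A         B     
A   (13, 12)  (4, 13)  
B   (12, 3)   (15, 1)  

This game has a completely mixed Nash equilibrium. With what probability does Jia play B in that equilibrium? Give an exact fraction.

Let y be the probability that Jia plays A. In a completely mixed equilibrium, Ivan must be indifferent between A and B.
Ivan's expected payoff from A is 13y + 4(1−y); from B it is 12y + 15(1−y).
Setting these equal: 9y + 4 = −3y + 15, so y = 11/12.
Therefore Jia plays B with probability 1 − 11/12 = 1/12.

1/12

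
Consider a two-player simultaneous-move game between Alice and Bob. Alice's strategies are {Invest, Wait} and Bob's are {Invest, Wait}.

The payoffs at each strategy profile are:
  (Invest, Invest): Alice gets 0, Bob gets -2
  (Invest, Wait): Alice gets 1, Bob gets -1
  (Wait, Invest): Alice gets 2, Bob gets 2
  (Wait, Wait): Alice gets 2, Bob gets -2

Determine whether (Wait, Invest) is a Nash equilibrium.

Yes

At (Wait, Invest), Alice earns 2; switching to Invest would give 0, so Alice has no profitable deviation.
Bob earns 2; switching to Wait would give -2, so Bob has no profitable deviation.
Neither player can gain by a unilateral deviation, so this profile is a Nash equilibrium.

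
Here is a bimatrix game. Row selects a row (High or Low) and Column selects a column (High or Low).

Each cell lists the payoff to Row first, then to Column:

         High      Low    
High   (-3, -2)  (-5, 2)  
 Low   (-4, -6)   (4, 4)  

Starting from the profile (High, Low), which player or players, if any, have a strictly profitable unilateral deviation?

Row at (High, Low) earns -5; deviating to Low yields 4 — a strict improvement.
Column earns 2; deviating to High yields -2 — not better.
Only Row has a strictly profitable deviation.

Row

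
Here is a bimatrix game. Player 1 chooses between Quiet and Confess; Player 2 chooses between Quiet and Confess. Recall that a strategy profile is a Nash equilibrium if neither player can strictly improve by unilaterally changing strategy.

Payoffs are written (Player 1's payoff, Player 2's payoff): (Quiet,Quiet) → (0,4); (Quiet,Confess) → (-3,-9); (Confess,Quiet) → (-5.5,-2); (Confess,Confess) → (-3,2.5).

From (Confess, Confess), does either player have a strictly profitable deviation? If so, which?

Neither

Player 1 at (Confess, Confess) earns -3; deviating to Quiet yields -3 — not better.
Player 2 earns 2.5; deviating to Quiet yields -2 — not better.
Neither player can strictly improve; the profile is a Nash equilibrium.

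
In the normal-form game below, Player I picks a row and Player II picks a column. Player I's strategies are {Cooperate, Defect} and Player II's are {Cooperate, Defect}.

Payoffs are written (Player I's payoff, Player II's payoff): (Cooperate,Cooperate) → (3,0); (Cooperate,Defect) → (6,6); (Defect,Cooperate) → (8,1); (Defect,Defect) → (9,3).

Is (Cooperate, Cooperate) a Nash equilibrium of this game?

No

At (Cooperate, Cooperate), Player I earns 3; switching to Defect would give 8, so Player I would deviate.
Player II earns 0; switching to Defect would give 6, so Player II would deviate.
Since at least one player can profitably deviate, this is not a Nash equilibrium.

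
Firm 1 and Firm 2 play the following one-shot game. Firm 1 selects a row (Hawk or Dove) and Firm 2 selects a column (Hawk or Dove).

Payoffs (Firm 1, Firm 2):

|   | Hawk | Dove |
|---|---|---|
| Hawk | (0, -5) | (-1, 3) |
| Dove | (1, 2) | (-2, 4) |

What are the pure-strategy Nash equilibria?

(Hawk, Hawk): Firm 1 prefers Dove (1 > 0); Firm 2 prefers Dove (3 > -5) — not an equilibrium.
(Hawk, Dove): Firm 1 gets -1 ≥ -2 from Dove, and Firm 2 gets 3 ≥ -5 from Hawk — Nash equilibrium.
(Dove, Hawk): Firm 2 prefers Dove (4 > 2) — not an equilibrium.
(Dove, Dove): Firm 1 prefers Hawk (-1 > -2) — not an equilibrium.

(Hawk, Dove)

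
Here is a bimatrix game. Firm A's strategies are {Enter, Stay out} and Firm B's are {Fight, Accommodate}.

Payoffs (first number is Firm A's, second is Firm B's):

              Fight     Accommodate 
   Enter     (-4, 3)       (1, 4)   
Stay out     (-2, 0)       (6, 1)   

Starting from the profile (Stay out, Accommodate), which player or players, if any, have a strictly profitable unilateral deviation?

Neither

Firm A at (Stay out, Accommodate) earns 6; deviating to Enter yields 1 — not better.
Firm B earns 1; deviating to Fight yields 0 — not better.
Neither player can strictly improve; the profile is a Nash equilibrium.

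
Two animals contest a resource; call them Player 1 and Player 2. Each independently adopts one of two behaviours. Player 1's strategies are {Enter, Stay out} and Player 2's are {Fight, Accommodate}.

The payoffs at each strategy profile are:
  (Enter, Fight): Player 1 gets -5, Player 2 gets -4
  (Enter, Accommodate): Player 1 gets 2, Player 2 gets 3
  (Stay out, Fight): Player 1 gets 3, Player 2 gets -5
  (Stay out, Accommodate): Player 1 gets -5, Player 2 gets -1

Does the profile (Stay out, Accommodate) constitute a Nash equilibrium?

No

At (Stay out, Accommodate), Player 1 earns -5; switching to Enter would give 2, so Player 1 would deviate.
Player 2 earns -1; switching to Fight would give -5, so Player 2 has no profitable deviation.
Since at least one player can profitably deviate, this is not a Nash equilibrium.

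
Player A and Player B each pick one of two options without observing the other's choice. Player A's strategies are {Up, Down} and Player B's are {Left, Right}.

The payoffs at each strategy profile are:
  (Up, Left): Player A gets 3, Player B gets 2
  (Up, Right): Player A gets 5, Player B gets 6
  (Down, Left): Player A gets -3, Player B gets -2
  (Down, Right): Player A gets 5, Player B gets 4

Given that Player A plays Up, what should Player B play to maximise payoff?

Against Up, Player B earns 2 from Left and 6 from Right.
So Right is the best response.

Right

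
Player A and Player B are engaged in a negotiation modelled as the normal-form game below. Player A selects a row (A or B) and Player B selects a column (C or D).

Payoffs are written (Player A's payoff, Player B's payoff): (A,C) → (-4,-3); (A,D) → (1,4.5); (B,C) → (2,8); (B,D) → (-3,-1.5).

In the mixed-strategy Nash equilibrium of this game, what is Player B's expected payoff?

63/34

First find x, the probability Player A plays A, from Player B's indifference between C and D: −3x + 8(1−x) = 4.5x − 1.5(1−x), giving x = 19/34.
Since Player B is indifferent in equilibrium, Player B's expected payoff equals the payoff from either column against (19/34, 15/34). Using C: −3(19/34) + 8(15/34) = 63/34.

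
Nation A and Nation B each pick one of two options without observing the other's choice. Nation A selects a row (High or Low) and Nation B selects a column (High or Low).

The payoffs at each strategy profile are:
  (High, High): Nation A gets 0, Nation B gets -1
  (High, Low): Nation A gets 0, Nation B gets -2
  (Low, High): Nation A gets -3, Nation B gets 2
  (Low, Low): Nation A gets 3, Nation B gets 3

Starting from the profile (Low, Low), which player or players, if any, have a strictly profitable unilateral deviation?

Neither

Nation A at (Low, Low) earns 3; deviating to High yields 0 — not better.
Nation B earns 3; deviating to High yields 2 — not better.
Neither player can strictly improve; the profile is a Nash equilibrium.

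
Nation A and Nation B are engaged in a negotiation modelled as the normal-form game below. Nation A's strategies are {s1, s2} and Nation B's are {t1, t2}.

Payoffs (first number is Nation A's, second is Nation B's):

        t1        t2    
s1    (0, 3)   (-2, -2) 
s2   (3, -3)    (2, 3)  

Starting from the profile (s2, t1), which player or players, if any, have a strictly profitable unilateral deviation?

Nation A at (s2, t1) earns 3; deviating to s1 yields 0 — not better.
Nation B earns -3; deviating to t2 yields 3 — a strict improvement.
Only Nation B has a strictly profitable deviation.

Nation B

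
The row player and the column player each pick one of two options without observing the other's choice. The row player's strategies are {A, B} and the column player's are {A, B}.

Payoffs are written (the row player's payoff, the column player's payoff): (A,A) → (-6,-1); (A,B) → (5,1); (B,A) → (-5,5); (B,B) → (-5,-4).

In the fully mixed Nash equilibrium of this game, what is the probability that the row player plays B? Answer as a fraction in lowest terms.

2/11

Let x be the probability that the row player plays A. In a completely mixed equilibrium, the column player must be indifferent between A and B.
The column player's expected payoff from A is −x + 5(1−x); from B it is x − 4(1−x).
Setting these equal: −6x + 5 = 5x − 4, so x = 9/11.
Therefore the row player plays B with probability 1 − 9/11 = 2/11.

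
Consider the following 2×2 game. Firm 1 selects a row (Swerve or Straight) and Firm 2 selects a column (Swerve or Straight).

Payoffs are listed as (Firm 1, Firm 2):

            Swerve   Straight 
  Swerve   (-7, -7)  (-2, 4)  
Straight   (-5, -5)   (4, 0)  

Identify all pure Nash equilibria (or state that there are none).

(Straight, Straight)

(Swerve, Swerve): Firm 1 prefers Straight (-5 > -7); Firm 2 prefers Straight (4 > -7) — not an equilibrium.
(Swerve, Straight): Firm 1 prefers Straight (4 > -2) — not an equilibrium.
(Straight, Swerve): Firm 2 prefers Straight (0 > -5) — not an equilibrium.
(Straight, Straight): Firm 1 gets 4 ≥ -2 from Swerve, and Firm 2 gets 0 ≥ -5 from Swerve — Nash equilibrium.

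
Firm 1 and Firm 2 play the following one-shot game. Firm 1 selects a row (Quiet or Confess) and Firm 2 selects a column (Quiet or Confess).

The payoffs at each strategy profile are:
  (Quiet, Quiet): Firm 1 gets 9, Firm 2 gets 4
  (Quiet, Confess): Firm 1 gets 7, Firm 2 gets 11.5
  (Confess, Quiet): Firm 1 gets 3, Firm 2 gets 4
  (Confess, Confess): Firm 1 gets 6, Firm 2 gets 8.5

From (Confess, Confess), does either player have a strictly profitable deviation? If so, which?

Firm 1

Firm 1 at (Confess, Confess) earns 6; deviating to Quiet yields 7 — a strict improvement.
Firm 2 earns 8.5; deviating to Quiet yields 4 — not better.
Only Firm 1 has a strictly profitable deviation.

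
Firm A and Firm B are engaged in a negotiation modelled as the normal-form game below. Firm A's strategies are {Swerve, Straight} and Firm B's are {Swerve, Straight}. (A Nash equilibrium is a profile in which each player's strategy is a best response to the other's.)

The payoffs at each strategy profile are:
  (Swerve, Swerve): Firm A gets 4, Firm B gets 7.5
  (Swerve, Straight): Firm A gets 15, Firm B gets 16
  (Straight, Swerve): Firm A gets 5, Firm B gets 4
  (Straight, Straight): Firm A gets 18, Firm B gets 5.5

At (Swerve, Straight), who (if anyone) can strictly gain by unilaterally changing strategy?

Firm A at (Swerve, Straight) earns 15; deviating to Straight yields 18 — a strict improvement.
Firm B earns 16; deviating to Swerve yields 7.5 — not better.
Only Firm A has a strictly profitable deviation.

Firm A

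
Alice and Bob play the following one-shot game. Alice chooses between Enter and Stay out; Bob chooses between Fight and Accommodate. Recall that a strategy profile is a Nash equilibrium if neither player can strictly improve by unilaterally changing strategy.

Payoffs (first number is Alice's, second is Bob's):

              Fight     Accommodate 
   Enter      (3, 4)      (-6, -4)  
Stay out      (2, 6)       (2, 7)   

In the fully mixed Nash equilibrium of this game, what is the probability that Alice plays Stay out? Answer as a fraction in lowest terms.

Let x be the probability that Alice plays Enter. In a completely mixed equilibrium, Bob must be indifferent between Fight and Accommodate.
Bob's expected payoff from Fight is 4x + 6(1−x); from Accommodate it is −4x + 7(1−x).
Setting these equal: −2x + 6 = −11x + 7, so x = 1/9.
Therefore Alice plays Stay out with probability 1 − 1/9 = 8/9.

8/9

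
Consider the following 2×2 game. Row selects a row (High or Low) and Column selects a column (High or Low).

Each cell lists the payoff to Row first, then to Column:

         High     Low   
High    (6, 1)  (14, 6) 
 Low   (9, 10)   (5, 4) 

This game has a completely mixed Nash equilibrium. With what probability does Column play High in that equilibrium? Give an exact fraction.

3/4

Let q be the probability that Column plays High. In a completely mixed equilibrium, Row must be indifferent between High and Low.
Row's expected payoff from High is 6q + 14(1−q); from Low it is 9q + 5(1−q).
Setting these equal: −8q + 14 = 4q + 5, so q = 3/4.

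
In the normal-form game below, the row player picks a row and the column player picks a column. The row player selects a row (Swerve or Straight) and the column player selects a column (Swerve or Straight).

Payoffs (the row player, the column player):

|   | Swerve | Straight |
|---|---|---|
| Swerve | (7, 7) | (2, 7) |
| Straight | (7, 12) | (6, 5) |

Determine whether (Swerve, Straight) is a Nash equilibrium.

No

At (Swerve, Straight), the row player earns 2; switching to Straight would give 6, so the row player would deviate.
The column player earns 7; switching to Swerve would give 7, so the column player has no profitable deviation.
Since at least one player can profitably deviate, this is not a Nash equilibrium.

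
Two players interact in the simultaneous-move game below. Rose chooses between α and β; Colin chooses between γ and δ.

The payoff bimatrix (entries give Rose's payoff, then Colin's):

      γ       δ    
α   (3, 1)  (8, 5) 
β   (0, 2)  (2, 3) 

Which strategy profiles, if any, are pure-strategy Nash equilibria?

(α, γ): Colin prefers δ (5 > 1) — not an equilibrium.
(α, δ): Rose gets 8 ≥ 2 from β, and Colin gets 5 ≥ 1 from γ — Nash equilibrium.
(β, γ): Rose prefers α (3 > 0); Colin prefers δ (3 > 2) — not an equilibrium.
(β, δ): Rose prefers α (8 > 2) — not an equilibrium.

(α, δ)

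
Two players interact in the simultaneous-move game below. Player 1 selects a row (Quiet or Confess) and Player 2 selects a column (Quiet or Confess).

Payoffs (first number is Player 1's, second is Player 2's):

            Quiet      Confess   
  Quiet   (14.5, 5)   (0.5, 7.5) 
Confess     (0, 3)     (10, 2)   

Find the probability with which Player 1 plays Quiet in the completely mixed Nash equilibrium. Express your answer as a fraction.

Let x be the probability that Player 1 plays Quiet. In a completely mixed equilibrium, Player 2 must be indifferent between Quiet and Confess.
Player 2's expected payoff from Quiet is 5x + 3(1−x); from Confess it is 7.5x + 2(1−x).
Setting these equal: 2x + 3 = 5.5x + 2, so x = 2/7.

2/7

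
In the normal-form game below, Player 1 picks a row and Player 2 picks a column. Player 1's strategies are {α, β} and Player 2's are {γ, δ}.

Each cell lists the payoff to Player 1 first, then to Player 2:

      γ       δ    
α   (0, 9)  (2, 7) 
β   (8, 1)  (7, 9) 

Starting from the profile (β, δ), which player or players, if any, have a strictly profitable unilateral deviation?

Player 1 at (β, δ) earns 7; deviating to α yields 2 — not better.
Player 2 earns 9; deviating to γ yields 1 — not better.
Neither player can strictly improve; the profile is a Nash equilibrium.

Neither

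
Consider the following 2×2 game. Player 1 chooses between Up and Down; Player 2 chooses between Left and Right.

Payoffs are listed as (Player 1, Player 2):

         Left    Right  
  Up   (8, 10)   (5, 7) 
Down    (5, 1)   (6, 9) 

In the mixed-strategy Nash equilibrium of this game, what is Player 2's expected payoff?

First find p, the probability Player 1 plays Up, from Player 2's indifference between Left and Right: 10p + (1−p) = 7p + 9(1−p), giving p = 8/11.
Since Player 2 is indifferent in equilibrium, Player 2's expected payoff equals the payoff from either column against (8/11, 3/11). Using Left: 10(8/11) + (3/11) = 83/11.

83/11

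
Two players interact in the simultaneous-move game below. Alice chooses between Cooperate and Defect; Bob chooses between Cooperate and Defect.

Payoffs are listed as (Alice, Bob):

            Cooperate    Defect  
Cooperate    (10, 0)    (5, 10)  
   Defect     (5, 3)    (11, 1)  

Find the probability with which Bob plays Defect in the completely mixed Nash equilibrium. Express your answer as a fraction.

Let c be the probability that Bob plays Cooperate. In a completely mixed equilibrium, Alice must be indifferent between Cooperate and Defect.
Alice's expected payoff from Cooperate is 10c + 5(1−c); from Defect it is 5c + 11(1−c).
Setting these equal: 5c + 5 = −6c + 11, so c = 6/11.
Therefore Bob plays Defect with probability 1 − 6/11 = 5/11.

5/11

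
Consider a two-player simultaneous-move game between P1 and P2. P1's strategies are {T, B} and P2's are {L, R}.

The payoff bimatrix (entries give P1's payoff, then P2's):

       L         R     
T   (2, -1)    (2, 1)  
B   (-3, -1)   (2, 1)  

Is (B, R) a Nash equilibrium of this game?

Yes

At (B, R), P1 earns 2; switching to T would give 2, so P1 has no profitable deviation.
P2 earns 1; switching to L would give -1, so P2 has no profitable deviation.
Neither player can gain by a unilateral deviation, so this profile is a Nash equilibrium.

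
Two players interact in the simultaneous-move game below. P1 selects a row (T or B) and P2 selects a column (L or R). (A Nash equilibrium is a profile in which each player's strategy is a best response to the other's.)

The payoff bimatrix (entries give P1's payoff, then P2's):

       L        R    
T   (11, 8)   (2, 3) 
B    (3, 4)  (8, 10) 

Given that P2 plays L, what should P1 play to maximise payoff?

Against L, P1 earns 11 from T and 3 from B.
So T is the best response.

T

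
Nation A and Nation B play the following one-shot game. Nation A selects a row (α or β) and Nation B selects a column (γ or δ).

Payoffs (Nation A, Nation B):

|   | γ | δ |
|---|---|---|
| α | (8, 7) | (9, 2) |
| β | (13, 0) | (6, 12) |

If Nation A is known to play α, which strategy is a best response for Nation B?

γ

Against α, Nation B earns 7 from γ and 2 from δ.
So γ is the best response.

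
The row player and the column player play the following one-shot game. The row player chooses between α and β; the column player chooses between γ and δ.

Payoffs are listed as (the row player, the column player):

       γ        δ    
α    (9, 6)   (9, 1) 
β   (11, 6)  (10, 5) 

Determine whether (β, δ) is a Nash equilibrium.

No

At (β, δ), the row player earns 10; switching to α would give 9, so the row player has no profitable deviation.
The column player earns 5; switching to γ would give 6, so the column player would deviate.
Since at least one player can profitably deviate, this is not a Nash equilibrium.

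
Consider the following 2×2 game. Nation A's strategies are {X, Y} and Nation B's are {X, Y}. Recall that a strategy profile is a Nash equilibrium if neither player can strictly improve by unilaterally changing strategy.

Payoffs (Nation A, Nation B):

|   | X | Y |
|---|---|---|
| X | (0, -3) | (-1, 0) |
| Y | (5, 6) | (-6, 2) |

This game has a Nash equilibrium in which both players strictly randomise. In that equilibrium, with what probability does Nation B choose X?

1/2

Let c be the probability that Nation B plays X. In a completely mixed equilibrium, Nation A must be indifferent between X and Y.
Nation A's expected payoff from X is −(1−c); from Y it is 5c − 6(1−c).
Setting these equal: c − 1 = 11c − 6, so c = 1/2.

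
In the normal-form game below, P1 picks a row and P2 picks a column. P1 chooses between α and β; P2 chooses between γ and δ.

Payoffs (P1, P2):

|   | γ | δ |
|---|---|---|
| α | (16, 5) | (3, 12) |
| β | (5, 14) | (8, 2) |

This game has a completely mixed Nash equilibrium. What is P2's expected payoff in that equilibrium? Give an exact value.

First find x, the probability P1 plays α, from P2's indifference between γ and δ: 5x + 14(1−x) = 12x + 2(1−x), giving x = 12/19.
Since P2 is indifferent in equilibrium, P2's expected payoff equals the payoff from either column against (12/19, 7/19). Using γ: 5(12/19) + 14(7/19) = 158/19.

158/19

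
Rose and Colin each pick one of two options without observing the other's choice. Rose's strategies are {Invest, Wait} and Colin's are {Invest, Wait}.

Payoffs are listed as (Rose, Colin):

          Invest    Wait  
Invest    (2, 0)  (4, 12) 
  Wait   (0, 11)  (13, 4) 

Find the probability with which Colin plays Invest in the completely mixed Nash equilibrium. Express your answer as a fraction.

Let q be the probability that Colin plays Invest. In a completely mixed equilibrium, Rose must be indifferent between Invest and Wait.
Rose's expected payoff from Invest is 2q + 4(1−q); from Wait it is 13(1−q).
Setting these equal: −2q + 4 = −13q + 13, so q = 9/11.

9/11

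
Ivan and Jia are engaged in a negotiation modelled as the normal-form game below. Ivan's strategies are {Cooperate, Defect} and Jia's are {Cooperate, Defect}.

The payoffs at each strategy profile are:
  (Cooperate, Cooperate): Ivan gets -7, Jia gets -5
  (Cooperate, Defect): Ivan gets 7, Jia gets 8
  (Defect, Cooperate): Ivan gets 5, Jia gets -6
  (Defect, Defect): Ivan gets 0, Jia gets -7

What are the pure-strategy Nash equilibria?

(Cooperate, Cooperate): Ivan prefers Defect (5 > -7); Jia prefers Defect (8 > -5) — not an equilibrium.
(Cooperate, Defect): Ivan gets 7 ≥ 0 from Defect, and Jia gets 8 ≥ -5 from Cooperate — Nash equilibrium.
(Defect, Cooperate): Ivan gets 5 ≥ -7 from Cooperate, and Jia gets -6 ≥ -7 from Defect — Nash equilibrium.
(Defect, Defect): Ivan prefers Cooperate (7 > 0); Jia prefers Cooperate (-6 > -7) — not an equilibrium.

(Cooperate, Defect) and (Defect, Cooperate)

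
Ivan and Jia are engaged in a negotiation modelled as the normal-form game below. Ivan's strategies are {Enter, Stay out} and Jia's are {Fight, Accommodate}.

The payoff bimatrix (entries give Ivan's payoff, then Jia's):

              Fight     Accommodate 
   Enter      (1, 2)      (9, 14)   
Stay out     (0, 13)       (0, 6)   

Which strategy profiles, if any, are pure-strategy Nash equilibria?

(Enter, Fight): Jia prefers Accommodate (14 > 2) — not an equilibrium.
(Enter, Accommodate): Ivan gets 9 ≥ 0 from Stay out, and Jia gets 14 ≥ 2 from Fight — Nash equilibrium.
(Stay out, Fight): Ivan prefers Enter (1 > 0) — not an equilibrium.
(Stay out, Accommodate): Ivan prefers Enter (9 > 0); Jia prefers Fight (13 > 6) — not an equilibrium.

(Enter, Accommodate)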